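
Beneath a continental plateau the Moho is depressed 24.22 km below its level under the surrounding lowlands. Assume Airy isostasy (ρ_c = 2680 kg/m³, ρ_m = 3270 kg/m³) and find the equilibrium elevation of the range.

For local isostatic compensation: ρ_c h = (ρ_m − ρ_c) r.
h = r (ρ_m − ρ_c) / ρ_c = 24.22 km × (3270 − 2680) / 2680 = 5.33 km.

5.33 km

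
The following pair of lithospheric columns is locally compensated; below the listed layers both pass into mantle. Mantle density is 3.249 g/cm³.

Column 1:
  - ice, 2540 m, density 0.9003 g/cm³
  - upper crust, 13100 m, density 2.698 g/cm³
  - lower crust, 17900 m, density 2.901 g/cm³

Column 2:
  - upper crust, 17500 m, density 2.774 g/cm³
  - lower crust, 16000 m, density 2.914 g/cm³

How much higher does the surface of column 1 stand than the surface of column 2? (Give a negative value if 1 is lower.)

1770 m

For any compensation level in the mantle, the mantle terms cancel and isostasy reduces to e = (Σt_1 − Σt_2) − (Σ(ρt)_1 − Σ(ρt)_2) / ρ_m.
Σt_1 = 33540 m; Σt_2 = 33500 m; Σ(ρt)_1 = 89558.462; Σ(ρt)_2 = 95169 (in m·g/cm³).
e = (33540 − 33500) − (89558.462 − 95169) / 3.249 = 1770 m.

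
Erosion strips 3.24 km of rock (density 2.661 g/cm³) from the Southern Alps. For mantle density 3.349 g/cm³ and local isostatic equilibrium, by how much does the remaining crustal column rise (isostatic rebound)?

Unloading: uplift u = e ρ_c/ρ_m = 3.24 km × 2.661/3.349 = 2.57 km.

2.57 km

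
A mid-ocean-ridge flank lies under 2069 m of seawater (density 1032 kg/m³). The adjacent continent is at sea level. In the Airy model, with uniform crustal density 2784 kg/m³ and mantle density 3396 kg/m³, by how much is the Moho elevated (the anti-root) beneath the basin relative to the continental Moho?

5920 m

In Airy isostatic equilibrium: replacing crust with seawater at the top is compensated by replacing crust with mantle at the base: d (ρ_c − ρ_w) = a (ρ_m − ρ_c).
a = d (ρ_c − ρ_w)/(ρ_m − ρ_c) = 2069 m × 1752/612 = 5920 m.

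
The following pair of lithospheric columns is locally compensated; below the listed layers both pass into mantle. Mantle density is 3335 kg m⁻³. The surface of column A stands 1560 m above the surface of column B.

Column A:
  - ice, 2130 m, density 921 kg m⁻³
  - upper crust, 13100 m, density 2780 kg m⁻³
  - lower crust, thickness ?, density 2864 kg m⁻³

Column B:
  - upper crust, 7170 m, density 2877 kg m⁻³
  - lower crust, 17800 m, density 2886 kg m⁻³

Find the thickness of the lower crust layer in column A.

Take the compensation level at the base of the deeper column (depth z_c below the surface of column A) and equate Σ ρ_i t_i down to z_c; mantle fills any gap and the z_c terms cancel.
Column A: 2130×921 + 13100×2780 + x×2864 + (z_c − 15230 − x)×3335
Column B: 1560×0 + 7170×2877 + 17800×2886 + (z_c − 1560 − 24970)×3335
The z_c×3335 term appears on both sides and cancels. Collect the known terms of each column as K = Σ(ρt)_known − 3335 × (depth of known layers): K_A = 38379730 − 3335×15230 = −12412320; K_B = 71998890 − 3335×(1560 + 24970) = −16478660.
Balance: K_A − x×(3335 − 2864) = K_B, so x = (K_A − K_B)/(3335 − 2864) = 4066340/471 = 8630 m.

8630 m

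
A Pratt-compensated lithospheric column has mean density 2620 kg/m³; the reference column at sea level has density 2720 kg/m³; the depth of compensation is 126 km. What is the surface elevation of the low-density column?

4.81 km

ρ_ref D = ρ (D + h) → h = D (ρ_ref − ρ)/ρ.
h = 126 km × (2720 − 2620)/2620 = 4.81 km.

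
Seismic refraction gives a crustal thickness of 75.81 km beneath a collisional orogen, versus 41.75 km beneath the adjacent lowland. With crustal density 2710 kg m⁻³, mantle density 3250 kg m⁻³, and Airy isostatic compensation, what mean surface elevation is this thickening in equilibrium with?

5.66 km

Excess crust Δ = 75.81 km − 41.75 km = 34.06 km, split between elevation h and root r with h + r = Δ.
Airy balance ρ_c h = (ρ_m − ρ_c) r gives r = h ρ_c/(ρ_m − ρ_c), so h (1 + ρ_c/(ρ_m − ρ_c)) = Δ, i.e. h = Δ (ρ_m − ρ_c)/ρ_m.
h = 34.06 km × 540/3250 = 5.66 km.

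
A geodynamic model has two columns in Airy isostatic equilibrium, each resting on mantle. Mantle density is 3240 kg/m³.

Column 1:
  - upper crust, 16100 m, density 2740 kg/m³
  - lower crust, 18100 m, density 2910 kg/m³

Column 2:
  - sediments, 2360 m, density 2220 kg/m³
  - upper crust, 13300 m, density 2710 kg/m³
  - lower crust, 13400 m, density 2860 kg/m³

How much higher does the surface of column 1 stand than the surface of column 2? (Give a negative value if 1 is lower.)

−162 m

For any compensation level in the mantle, the mantle terms cancel and isostasy reduces to e = (Σt_1 − Σt_2) − (Σ(ρt)_1 − Σ(ρt)_2) / ρ_m.
Σt_1 = 34200 m; Σt_2 = 29060 m; Σ(ρt)_1 = 96785000; Σ(ρt)_2 = 79606200 (in m·kg/m³).
e = (34200 − 29060) − (96785000 − 79606200) / 3240 = −162 m.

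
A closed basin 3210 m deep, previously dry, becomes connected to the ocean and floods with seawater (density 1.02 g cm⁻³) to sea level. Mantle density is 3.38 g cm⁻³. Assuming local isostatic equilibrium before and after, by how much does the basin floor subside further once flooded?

1390 m

After flooding the water column is d + s deep. Its weight must equal the weight of mantle displaced by the extra subsidence s: (d + s) ρ_w = s ρ_m.
s = d ρ_w / (ρ_m − ρ_w) = 3210 m × 1.02/(3.38 − 1.02) = 1390 m.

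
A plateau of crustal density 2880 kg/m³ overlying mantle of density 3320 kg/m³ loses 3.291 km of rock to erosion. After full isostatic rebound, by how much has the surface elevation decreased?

0.436 km

Rebound u = e ρ_c/ρ_m = 3.291 km × 2880/3320 = 2.855 km.
Net surface drop = e − u = 3.291 km − 2.855 km = e (ρ_m − ρ_c)/ρ_m = 0.436 km.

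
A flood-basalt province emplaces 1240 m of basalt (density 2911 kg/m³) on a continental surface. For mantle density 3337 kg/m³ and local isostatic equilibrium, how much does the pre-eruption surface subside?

1080 m

Subaerial loading: s = t ρ_load / ρ_m.
s = 1240 m × 2911/3337 = 1080 m.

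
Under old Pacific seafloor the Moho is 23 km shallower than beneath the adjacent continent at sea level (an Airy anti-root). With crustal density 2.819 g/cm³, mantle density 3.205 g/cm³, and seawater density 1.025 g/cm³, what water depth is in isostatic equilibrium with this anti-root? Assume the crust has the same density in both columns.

4.95 km

Replacing a thickness d of crust by seawater at the top must be balanced by replacing crust with mantle at the base: d (ρ_c − ρ_w) = a (ρ_m − ρ_c).
d = a (ρ_m − ρ_c)/(ρ_c − ρ_w) = 23 km × 0.386/1.794 = 4.95 km.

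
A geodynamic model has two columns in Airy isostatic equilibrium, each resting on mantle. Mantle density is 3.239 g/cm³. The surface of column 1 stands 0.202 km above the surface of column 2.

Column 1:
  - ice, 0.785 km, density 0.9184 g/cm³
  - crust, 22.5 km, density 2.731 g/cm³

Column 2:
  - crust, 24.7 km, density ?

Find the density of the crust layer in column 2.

Take the compensation level at the base of the deeper column (depth z_c below the surface of column 1) and equate Σ ρ_i t_i down to z_c; mantle fills any gap and the z_c terms cancel.
Column 1: 0.785×0.9184 + 22.5×2.731 + (z_c − 23.285)×3.239
Column 2: 0.202×0 + 24.7×ρ + (z_c − 0.202 − 24.7)×3.239
The z_c×3.239 term appears on both sides and cancels. Collect the known terms of each column as K = Σ(ρt)_known − 3.239 × (depth of known layers): K_1 = 62.168444 − 3.239×23.285 = −13.251671; K_2 = 0 − 3.239×(0.202 + 24.7) = −80.657578.
Balance: K_1 = K_2 + 24.7×ρ, so ρ = (K_1 − K_2)/24.7 = 67.4059/24.7 = 2.73 g/cm³.

2.73 g/cm³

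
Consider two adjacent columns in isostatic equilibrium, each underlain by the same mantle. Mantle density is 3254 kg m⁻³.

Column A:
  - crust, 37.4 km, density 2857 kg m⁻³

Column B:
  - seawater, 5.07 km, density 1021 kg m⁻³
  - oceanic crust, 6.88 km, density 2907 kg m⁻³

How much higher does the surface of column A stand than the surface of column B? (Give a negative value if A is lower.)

0.35 km

For any compensation level in the mantle, the mantle terms cancel and isostasy reduces to e = (Σt_A − Σt_B) − (Σ(ρt)_A − Σ(ρt)_B) / ρ_m.
Σt_A = 37.4 km; Σt_B = 11.95 km; Σ(ρt)_A = 106851.8; Σ(ρt)_B = 25176.63 (in km·kg m⁻³).
e = (37.4 − 11.95) − (106851.8 − 25176.63) / 3254 = 0.35 km.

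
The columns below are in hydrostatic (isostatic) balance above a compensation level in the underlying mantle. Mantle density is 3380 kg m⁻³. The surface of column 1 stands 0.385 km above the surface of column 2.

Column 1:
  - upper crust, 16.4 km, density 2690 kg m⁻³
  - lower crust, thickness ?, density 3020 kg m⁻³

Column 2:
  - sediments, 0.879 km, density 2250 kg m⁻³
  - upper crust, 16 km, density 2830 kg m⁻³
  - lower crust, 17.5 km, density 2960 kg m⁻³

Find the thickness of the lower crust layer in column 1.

19.8 km

Take the compensation level at the base of the deeper column (depth z_c below the surface of column 1) and equate Σ ρ_i t_i down to z_c; mantle fills any gap and the z_c terms cancel.
Column 1: 16.4×2690 + x×3020 + (z_c − 16.4 − x)×3380
Column 2: 0.385×0 + 0.879×2250 + 16×2830 + 17.5×2960 + (z_c − 0.385 − 34.379)×3380
The z_c×3380 term appears on both sides and cancels. Collect the known terms of each column as K = Σ(ρt)_known − 3380 × (depth of known layers): K_1 = 44116 − 3380×16.4 = −11316; K_2 = 99057.75 − 3380×(0.385 + 34.379) = −18444.57.
Balance: K_1 − x×(3380 − 3020) = K_2, so x = (K_1 − K_2)/(3380 − 3020) = 7128.57/360 = 19.8 km.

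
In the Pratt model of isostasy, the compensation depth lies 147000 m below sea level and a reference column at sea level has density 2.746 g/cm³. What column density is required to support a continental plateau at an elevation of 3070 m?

Pratt balance: ρ_ref D = ρ (D + h).
ρ = ρ_ref D/(D + h) = 2.746 × 147000 m/(147000 m + 3070 m) = 2.69 g/cm³.

2.69 g/cm³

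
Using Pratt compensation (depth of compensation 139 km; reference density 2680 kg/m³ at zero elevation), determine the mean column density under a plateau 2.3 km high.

2640 kg/m³

Pratt balance: ρ_ref D = ρ (D + h).
ρ = ρ_ref D/(D + h) = 2680 × 139 km/(139 km + 2.3 km) = 2640 kg/m³.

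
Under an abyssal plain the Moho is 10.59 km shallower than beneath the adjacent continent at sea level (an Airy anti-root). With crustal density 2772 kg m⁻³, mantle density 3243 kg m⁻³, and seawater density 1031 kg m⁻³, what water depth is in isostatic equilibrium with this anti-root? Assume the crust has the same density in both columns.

Replacing a thickness d of crust by seawater at the top must be balanced by replacing crust with mantle at the base: d (ρ_c − ρ_w) = a (ρ_m − ρ_c).
d = a (ρ_m − ρ_c)/(ρ_c − ρ_w) = 10.59 km × 471/1741 = 2.86 km.

2.86 km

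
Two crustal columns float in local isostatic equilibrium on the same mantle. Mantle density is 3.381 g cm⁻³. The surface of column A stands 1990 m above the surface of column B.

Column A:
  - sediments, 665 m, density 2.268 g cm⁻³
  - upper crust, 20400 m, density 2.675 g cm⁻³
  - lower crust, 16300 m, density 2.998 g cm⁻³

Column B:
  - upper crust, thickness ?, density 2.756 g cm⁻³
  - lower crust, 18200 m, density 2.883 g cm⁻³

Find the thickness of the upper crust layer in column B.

8950 m

Take the compensation level at the base of the deeper column (depth z_c below the surface of column A) and equate Σ ρ_i t_i down to z_c; mantle fills any gap and the z_c terms cancel.
Column A: 665×2.268 + 20400×2.675 + 16300×2.998 + (z_c − 37365)×3.381
Column B: 1990×0 + x×2.756 + 18200×2.883 + (z_c − 1990 − 18200 − x)×3.381
The z_c×3.381 term appears on both sides and cancels. Collect the known terms of each column as K = Σ(ρt)_known − 3.381 × (depth of known layers): K_A = 104945.62 − 3.381×37365 = −21385.445; K_B = 52470.6 − 3.381×(1990 + 18200) = −15791.79.
Balance: K_A = K_B − x×(3.381 − 2.756), so x = (K_B − K_A)/(3.381 − 2.756) = 5593.65/0.625 = 8950 m.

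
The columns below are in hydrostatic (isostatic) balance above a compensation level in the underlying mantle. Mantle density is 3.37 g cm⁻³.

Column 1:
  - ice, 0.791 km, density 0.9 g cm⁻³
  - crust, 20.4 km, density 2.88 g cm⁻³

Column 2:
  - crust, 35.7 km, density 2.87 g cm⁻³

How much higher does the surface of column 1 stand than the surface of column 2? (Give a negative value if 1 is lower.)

−1.75 km

For any compensation level in the mantle, the mantle terms cancel and isostasy reduces to e = (Σt_1 − Σt_2) − (Σ(ρt)_1 − Σ(ρt)_2) / ρ_m.
Σt_1 = 21.191 km; Σt_2 = 35.7 km; Σ(ρt)_1 = 59.4639; Σ(ρt)_2 = 102.459 (in km·g cm⁻³).
e = (21.191 − 35.7) − (59.4639 − 102.459) / 3.37 = −1.75 km.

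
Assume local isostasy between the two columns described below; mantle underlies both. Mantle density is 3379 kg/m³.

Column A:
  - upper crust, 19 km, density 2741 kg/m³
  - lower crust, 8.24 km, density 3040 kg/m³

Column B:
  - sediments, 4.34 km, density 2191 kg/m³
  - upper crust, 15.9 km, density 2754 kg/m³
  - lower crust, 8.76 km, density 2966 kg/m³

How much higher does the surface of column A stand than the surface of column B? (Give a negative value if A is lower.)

For any compensation level in the mantle, the mantle terms cancel and isostasy reduces to e = (Σt_A − Σt_B) − (Σ(ρt)_A − Σ(ρt)_B) / ρ_m.
Σt_A = 27.24 km; Σt_B = 29 km; Σ(ρt)_A = 77128.6; Σ(ρt)_B = 79279.7 (in km·kg/m³).
e = (27.24 − 29) − (77128.6 − 79279.7) / 3379 = −1.12 km.

−1.12 km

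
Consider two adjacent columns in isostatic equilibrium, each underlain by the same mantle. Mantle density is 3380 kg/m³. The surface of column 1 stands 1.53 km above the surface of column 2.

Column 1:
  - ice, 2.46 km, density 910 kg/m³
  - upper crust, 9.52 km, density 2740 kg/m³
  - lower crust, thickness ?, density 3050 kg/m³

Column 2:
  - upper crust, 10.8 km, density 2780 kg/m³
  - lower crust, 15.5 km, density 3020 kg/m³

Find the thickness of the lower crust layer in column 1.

15.3 km

Take the compensation level at the base of the deeper column (depth z_c below the surface of column 1) and equate Σ ρ_i t_i down to z_c; mantle fills any gap and the z_c terms cancel.
Column 1: 2.46×910 + 9.52×2740 + x×3050 + (z_c − 11.98 − x)×3380
Column 2: 1.53×0 + 10.8×2780 + 15.5×3020 + (z_c − 1.53 − 26.3)×3380
The z_c×3380 term appears on both sides and cancels. Collect the known terms of each column as K = Σ(ρt)_known − 3380 × (depth of known layers): K_1 = 28323.4 − 3380×11.98 = −12169; K_2 = 76834 − 3380×(1.53 + 26.3) = −17231.4.
Balance: K_1 − x×(3380 − 3050) = K_2, so x = (K_1 − K_2)/(3380 − 3050) = 5062.4/330 = 15.3 km.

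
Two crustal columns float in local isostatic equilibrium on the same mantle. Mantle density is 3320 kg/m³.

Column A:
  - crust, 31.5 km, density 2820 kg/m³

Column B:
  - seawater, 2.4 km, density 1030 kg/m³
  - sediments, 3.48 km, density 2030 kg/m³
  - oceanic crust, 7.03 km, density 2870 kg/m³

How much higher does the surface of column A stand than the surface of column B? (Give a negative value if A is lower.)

0.784 km

For any compensation level in the mantle, the mantle terms cancel and isostasy reduces to e = (Σt_A − Σt_B) − (Σ(ρt)_A − Σ(ρt)_B) / ρ_m.
Σt_A = 31.5 km; Σt_B = 12.91 km; Σ(ρt)_A = 88830; Σ(ρt)_B = 29712.5 (in km·kg/m³).
e = (31.5 − 12.91) − (88830 − 29712.5) / 3320 = 0.784 km.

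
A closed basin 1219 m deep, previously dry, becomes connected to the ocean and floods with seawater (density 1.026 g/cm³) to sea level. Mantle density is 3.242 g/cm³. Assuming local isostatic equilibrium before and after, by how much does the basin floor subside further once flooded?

564 m

After flooding the water column is d + s deep. Its weight must equal the weight of mantle displaced by the extra subsidence s: (d + s) ρ_w = s ρ_m.
s = d ρ_w / (ρ_m − ρ_w) = 1219 m × 1.026/(3.242 − 1.026) = 564 m.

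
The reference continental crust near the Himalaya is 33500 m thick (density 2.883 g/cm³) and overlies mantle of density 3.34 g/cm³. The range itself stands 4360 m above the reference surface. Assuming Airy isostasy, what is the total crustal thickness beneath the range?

Root depth r = h ρ_c / (ρ_m − ρ_c) = 4360 m × 2.883 / 0.457 = 27510 m.
Total thickness = T + h + r = 33500 m + 4360 m + 27510 m = 65400 m.

65400 m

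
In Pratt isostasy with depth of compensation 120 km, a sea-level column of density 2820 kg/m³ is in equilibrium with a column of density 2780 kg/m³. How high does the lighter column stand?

ρ_ref D = ρ (D + h) → h = D (ρ_ref − ρ)/ρ.
h = 120 km × (2820 − 2780)/2780 = 1.73 km.

1.73 km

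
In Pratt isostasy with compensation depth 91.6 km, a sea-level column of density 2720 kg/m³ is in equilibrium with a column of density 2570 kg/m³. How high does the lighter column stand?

5.35 km

ρ_ref D = ρ (D + h) → h = D (ρ_ref − ρ)/ρ.
h = 91.6 km × (2720 − 2570)/2570 = 5.35 km.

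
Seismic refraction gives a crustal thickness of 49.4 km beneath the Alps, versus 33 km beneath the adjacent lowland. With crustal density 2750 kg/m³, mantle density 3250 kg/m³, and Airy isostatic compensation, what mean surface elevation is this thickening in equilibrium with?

2.52 km

Excess crust Δ = 49.4 km − 33 km = 16.4 km, split between elevation h and root r with h + r = Δ.
Airy balance ρ_c h = (ρ_m − ρ_c) r gives r = h ρ_c/(ρ_m − ρ_c), so h (1 + ρ_c/(ρ_m − ρ_c)) = Δ, i.e. h = Δ (ρ_m − ρ_c)/ρ_m.
h = 16.4 km × 500/3250 = 2.52 km.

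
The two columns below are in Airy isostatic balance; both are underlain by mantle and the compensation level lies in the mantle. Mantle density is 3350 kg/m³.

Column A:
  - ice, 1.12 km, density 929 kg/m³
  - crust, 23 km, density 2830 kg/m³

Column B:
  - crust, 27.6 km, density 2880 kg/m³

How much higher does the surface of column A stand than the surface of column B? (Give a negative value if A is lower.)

For any compensation level in the mantle, the mantle terms cancel and isostasy reduces to e = (Σt_A − Σt_B) − (Σ(ρt)_A − Σ(ρt)_B) / ρ_m.
Σt_A = 24.12 km; Σt_B = 27.6 km; Σ(ρt)_A = 66130.48; Σ(ρt)_B = 79488 (in km·kg/m³).
e = (24.12 − 27.6) − (66130.48 − 79488) / 3350 = 0.507 km.

0.507 km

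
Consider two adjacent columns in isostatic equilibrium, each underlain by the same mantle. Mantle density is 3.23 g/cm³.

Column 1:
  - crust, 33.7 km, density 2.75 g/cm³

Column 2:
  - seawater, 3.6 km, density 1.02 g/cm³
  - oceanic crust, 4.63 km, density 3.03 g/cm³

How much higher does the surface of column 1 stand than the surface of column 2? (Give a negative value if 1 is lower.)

2.26 km

For any compensation level in the mantle, the mantle terms cancel and isostasy reduces to e = (Σt_1 − Σt_2) − (Σ(ρt)_1 − Σ(ρt)_2) / ρ_m.
Σt_1 = 33.7 km; Σt_2 = 8.23 km; Σ(ρt)_1 = 92.675; Σ(ρt)_2 = 17.7009 (in km·g/cm³).
e = (33.7 − 8.23) − (92.675 − 17.7009) / 3.23 = 2.26 km.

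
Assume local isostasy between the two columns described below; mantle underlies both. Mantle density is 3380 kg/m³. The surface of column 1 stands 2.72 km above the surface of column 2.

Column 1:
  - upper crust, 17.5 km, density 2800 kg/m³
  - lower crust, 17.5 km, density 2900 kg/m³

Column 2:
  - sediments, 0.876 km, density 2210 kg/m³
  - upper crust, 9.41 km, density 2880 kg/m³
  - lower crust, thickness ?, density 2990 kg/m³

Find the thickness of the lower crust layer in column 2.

9.3 km

Take the compensation level at the base of the deeper column (depth z_c below the surface of column 1) and equate Σ ρ_i t_i down to z_c; mantle fills any gap and the z_c terms cancel.
Column 1: 17.5×2800 + 17.5×2900 + (z_c − 35)×3380
Column 2: 2.72×0 + 0.876×2210 + 9.41×2880 + x×2990 + (z_c − 2.72 − 10.286 − x)×3380
The z_c×3380 term appears on both sides and cancels. Collect the known terms of each column as K = Σ(ρt)_known − 3380 × (depth of known layers): K_1 = 99750 − 3380×35 = −18550; K_2 = 29036.76 − 3380×(2.72 + 10.286) = −14923.52.
Balance: K_1 = K_2 − x×(3380 − 2990), so x = (K_2 − K_1)/(3380 − 2990) = 3626.48/390 = 9.3 km.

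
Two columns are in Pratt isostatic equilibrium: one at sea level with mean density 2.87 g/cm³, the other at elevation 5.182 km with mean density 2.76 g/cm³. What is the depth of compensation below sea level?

ρ_ref D = ρ (D + h) → D (ρ_ref − ρ) = ρ h.
D = ρ h/(ρ_ref − ρ) = 2.76 × 5.182 km/(2.87 − 2.76) = 130 km.

130 km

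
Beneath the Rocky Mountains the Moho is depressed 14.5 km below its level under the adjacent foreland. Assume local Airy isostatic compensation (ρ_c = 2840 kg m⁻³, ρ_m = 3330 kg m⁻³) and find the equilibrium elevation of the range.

2.5 km

In Airy isostatic equilibrium: ρ_c h = (ρ_m − ρ_c) r.
h = r (ρ_m − ρ_c) / ρ_c = 14.5 km × (3330 − 2840) / 2840 = 2.5 km.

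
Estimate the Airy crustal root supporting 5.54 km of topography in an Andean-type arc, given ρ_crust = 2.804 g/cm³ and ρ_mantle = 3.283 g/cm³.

32.4 km

Balancing pressure at the compensation depth: the weight of the topography is balanced by the buoyancy of the root, ρ_c h = (ρ_m − ρ_c) r.
r = h · ρ_c / (ρ_m − ρ_c) = 5.54 km × 2.804 / (3.283 − 2.804) = 32.4 km.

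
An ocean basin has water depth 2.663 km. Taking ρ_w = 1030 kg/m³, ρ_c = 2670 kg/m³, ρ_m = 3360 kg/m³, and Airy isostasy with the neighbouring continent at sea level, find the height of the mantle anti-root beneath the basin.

In Airy isostatic equilibrium: replacing crust with seawater at the top is compensated by replacing crust with mantle at the base: d (ρ_c − ρ_w) = a (ρ_m − ρ_c).
a = d (ρ_c − ρ_w)/(ρ_m − ρ_c) = 2.663 km × 1640/690 = 6.33 km.

6.33 km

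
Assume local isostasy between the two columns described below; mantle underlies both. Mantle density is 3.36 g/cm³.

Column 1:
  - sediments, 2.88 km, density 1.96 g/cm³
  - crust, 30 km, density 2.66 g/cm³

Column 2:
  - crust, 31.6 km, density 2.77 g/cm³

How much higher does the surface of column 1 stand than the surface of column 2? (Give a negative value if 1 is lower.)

For any compensation level in the mantle, the mantle terms cancel and isostasy reduces to e = (Σt_1 − Σt_2) − (Σ(ρt)_1 − Σ(ρt)_2) / ρ_m.
Σt_1 = 32.88 km; Σt_2 = 31.6 km; Σ(ρt)_1 = 85.4448; Σ(ρt)_2 = 87.532 (in km·g/cm³).
e = (32.88 − 31.6) − (85.4448 − 87.532) / 3.36 = 1.9 km.

1.9 km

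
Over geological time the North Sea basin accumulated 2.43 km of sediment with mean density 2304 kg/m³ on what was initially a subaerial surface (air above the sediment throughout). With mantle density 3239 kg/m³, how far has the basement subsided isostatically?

1.73 km

Subaerial load: s = t ρ_sed / ρ_m = 2.43 km × 2304/3239 = 1.73 km.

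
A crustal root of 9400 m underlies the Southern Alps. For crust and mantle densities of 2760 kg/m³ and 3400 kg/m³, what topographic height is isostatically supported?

2180 m

Equating mass per unit area of the two columns: ρ_c h = (ρ_m − ρ_c) r.
h = r (ρ_m − ρ_c) / ρ_c = 9400 m × (3400 − 2760) / 2760 = 2180 m.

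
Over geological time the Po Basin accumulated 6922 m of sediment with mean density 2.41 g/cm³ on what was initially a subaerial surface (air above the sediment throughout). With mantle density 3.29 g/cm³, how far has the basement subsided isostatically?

5070 m

Subaerial load: s = t ρ_sed / ρ_m = 6922 m × 2.41/3.29 = 5070 m.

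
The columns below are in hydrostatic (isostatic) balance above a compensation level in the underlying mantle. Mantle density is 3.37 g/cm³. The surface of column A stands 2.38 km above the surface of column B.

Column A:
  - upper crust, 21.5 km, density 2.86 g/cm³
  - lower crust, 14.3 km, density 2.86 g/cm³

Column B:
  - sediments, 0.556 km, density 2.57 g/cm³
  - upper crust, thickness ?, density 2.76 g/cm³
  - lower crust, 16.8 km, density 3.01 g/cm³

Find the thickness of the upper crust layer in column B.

Take the compensation level at the base of the deeper column (depth z_c below the surface of column A) and equate Σ ρ_i t_i down to z_c; mantle fills any gap and the z_c terms cancel.
Column A: 21.5×2.86 + 14.3×2.86 + (z_c − 35.8)×3.37
Column B: 2.38×0 + 0.556×2.57 + x×2.76 + 16.8×3.01 + (z_c − 2.38 − 17.356 − x)×3.37
The z_c×3.37 term appears on both sides and cancels. Collect the known terms of each column as K = Σ(ρt)_known − 3.37 × (depth of known layers): K_A = 102.388 − 3.37×35.8 = −18.258; K_B = 51.99692 − 3.37×(2.38 + 17.356) = −14.5134.
Balance: K_A = K_B − x×(3.37 − 2.76), so x = (K_B − K_A)/(3.37 − 2.76) = 3.7446/0.61 = 6.14 km.

6.14 km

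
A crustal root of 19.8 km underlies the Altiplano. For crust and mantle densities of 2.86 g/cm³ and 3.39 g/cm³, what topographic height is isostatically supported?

By Archimedes' principle applied to the lithosphere: ρ_c h = (ρ_m − ρ_c) r.
h = r (ρ_m − ρ_c) / ρ_c = 19.8 km × (3.39 − 2.86) / 2.86 = 3.67 km.

3.67 km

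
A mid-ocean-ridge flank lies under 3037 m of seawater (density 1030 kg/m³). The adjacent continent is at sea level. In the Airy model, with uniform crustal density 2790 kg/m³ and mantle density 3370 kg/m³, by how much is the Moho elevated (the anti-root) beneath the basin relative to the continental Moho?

By Archimedes' principle applied to the lithosphere: replacing crust with seawater at the top is compensated by replacing crust with mantle at the base: d (ρ_c − ρ_w) = a (ρ_m − ρ_c).
a = d (ρ_c − ρ_w)/(ρ_m − ρ_c) = 3037 m × 1760/580 = 9220 m.

9220 m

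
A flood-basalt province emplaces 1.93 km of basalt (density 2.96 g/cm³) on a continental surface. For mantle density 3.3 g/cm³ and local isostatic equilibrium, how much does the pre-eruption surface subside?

1.73 km

Subaerial loading: s = t ρ_load / ρ_m.
s = 1.93 km × 2.96/3.3 = 1.73 km.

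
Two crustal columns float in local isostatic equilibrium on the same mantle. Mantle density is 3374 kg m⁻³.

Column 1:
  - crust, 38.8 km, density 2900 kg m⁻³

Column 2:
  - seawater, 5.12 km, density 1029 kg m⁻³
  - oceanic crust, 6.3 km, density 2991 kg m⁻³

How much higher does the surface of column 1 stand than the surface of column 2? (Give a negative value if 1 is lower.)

1.18 km

For any compensation level in the mantle, the mantle terms cancel and isostasy reduces to e = (Σt_1 − Σt_2) − (Σ(ρt)_1 − Σ(ρt)_2) / ρ_m.
Σt_1 = 38.8 km; Σt_2 = 11.42 km; Σ(ρt)_1 = 112520; Σ(ρt)_2 = 24111.78 (in km·kg m⁻³).
e = (38.8 − 11.42) − (112520 − 24111.78) / 3374 = 1.18 km.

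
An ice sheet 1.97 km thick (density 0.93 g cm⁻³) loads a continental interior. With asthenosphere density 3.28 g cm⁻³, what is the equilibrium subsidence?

0.559 km

Equating mass per unit area of the two columns: the ice load ρ_ice t is balanced by mantle displaced below, ρ_m s.
s = t ρ_ice / ρ_m = 1.97 km × 0.93/3.28 = 0.559 km.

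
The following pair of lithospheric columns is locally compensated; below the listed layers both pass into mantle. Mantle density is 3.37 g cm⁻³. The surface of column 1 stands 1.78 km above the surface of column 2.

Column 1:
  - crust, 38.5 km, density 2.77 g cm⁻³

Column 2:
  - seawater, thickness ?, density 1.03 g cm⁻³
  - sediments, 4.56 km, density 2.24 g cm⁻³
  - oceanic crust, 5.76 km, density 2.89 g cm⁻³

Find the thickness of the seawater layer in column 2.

3.92 km

Take the compensation level at the base of the deeper column (depth z_c below the surface of column 1) and equate Σ ρ_i t_i down to z_c; mantle fills any gap and the z_c terms cancel.
Column 1: 38.5×2.77 + (z_c − 38.5)×3.37
Column 2: 1.78×0 + x×1.03 + 4.56×2.24 + 5.76×2.89 + (z_c − 1.78 − 10.32 − x)×3.37
The z_c×3.37 term appears on both sides and cancels. Collect the known terms of each column as K = Σ(ρt)_known − 3.37 × (depth of known layers): K_1 = 106.645 − 3.37×38.5 = −23.1; K_2 = 26.8608 − 3.37×(1.78 + 10.32) = −13.9162.
Balance: K_1 = K_2 − x×(3.37 − 1.03), so x = (K_2 − K_1)/(3.37 − 1.03) = 9.1838/2.34 = 3.92 km.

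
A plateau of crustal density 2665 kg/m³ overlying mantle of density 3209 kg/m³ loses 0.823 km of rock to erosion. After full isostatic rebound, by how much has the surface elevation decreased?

Rebound u = e ρ_c/ρ_m = 0.823 km × 2665/3209 = 0.6835 km.
Net surface drop = e − u = 0.823 km − 0.6835 km = e (ρ_m − ρ_c)/ρ_m = 0.14 km.

0.14 km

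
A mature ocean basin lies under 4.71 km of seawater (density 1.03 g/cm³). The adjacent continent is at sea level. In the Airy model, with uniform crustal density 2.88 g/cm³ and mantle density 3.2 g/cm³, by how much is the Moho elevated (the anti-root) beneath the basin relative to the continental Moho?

Balancing pressure at the compensation depth: replacing crust with seawater at the top is compensated by replacing crust with mantle at the base: d (ρ_c − ρ_w) = a (ρ_m − ρ_c).
a = d (ρ_c − ρ_w)/(ρ_m − ρ_c) = 4.71 km × 1.85/0.32 = 27.2 km.

27.2 km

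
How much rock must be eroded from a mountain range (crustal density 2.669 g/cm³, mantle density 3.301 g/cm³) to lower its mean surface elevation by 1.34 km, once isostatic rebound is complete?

Net drop Δ = e − u = e − e ρ_c/ρ_m = e (ρ_m − ρ_c)/ρ_m.
e = Δ ρ_m/(ρ_m − ρ_c) = 1.34 km × 3.301/0.632 = 7 km.

7 km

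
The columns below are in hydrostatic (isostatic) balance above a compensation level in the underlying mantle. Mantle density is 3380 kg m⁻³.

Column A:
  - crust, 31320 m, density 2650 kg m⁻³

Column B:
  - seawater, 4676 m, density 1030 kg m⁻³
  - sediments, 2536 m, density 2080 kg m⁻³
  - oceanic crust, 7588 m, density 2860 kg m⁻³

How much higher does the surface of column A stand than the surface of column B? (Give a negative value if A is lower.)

For any compensation level in the mantle, the mantle terms cancel and isostasy reduces to e = (Σt_A − Σt_B) − (Σ(ρt)_A − Σ(ρt)_B) / ρ_m.
Σt_A = 31320 m; Σt_B = 14800 m; Σ(ρt)_A = 82998000; Σ(ρt)_B = 31792840 (in m·kg m⁻³).
e = (31320 − 14800) − (82998000 − 31792840) / 3380 = 1370 m.

1370 m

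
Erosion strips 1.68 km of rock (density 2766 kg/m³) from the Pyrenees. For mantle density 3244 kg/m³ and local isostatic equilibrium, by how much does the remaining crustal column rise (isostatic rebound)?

Unloading: uplift u = e ρ_c/ρ_m = 1.68 km × 2766/3244 = 1.43 km.

1.43 km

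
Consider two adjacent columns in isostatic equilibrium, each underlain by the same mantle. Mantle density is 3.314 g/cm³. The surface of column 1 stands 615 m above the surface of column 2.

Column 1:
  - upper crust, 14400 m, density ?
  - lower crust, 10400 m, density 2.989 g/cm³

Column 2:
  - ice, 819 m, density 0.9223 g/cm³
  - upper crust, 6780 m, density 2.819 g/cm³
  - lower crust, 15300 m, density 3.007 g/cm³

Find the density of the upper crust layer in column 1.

Take the compensation level at the base of the deeper column (depth z_c below the surface of column 1) and equate Σ ρ_i t_i down to z_c; mantle fills any gap and the z_c terms cancel.
Column 1: 14400×ρ + 10400×2.989 + (z_c − 24800)×3.314
Column 2: 615×0 + 819×0.9223 + 6780×2.819 + 15300×3.007 + (z_c − 615 − 22899)×3.314
The z_c×3.314 term appears on both sides and cancels. Collect the known terms of each column as K = Σ(ρt)_known − 3.314 × (depth of known layers): K_1 = 31085.6 − 3.314×24800 = −51101.6; K_2 = 65875.2837 − 3.314×(615 + 22899) = −12050.1123.
Balance: K_1 + 14400×ρ = K_2, so ρ = (K_2 − K_1)/14400 = 39051.5/14400 = 2.71 g/cm³.

2.71 g/cm³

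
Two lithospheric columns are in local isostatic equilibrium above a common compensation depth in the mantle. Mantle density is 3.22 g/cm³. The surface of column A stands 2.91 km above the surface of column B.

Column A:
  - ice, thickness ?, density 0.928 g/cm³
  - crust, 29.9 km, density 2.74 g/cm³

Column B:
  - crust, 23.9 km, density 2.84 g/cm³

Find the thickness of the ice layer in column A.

Take the compensation level at the base of the deeper column (depth z_c below the surface of column A) and equate Σ ρ_i t_i down to z_c; mantle fills any gap and the z_c terms cancel.
Column A: x×0.928 + 29.9×2.74 + (z_c − 29.9 − x)×3.22
Column B: 2.91×0 + 23.9×2.84 + (z_c − 2.91 − 23.9)×3.22
The z_c×3.22 term appears on both sides and cancels. Collect the known terms of each column as K = Σ(ρt)_known − 3.22 × (depth of known layers): K_A = 81.926 − 3.22×29.9 = −14.352; K_B = 67.876 − 3.22×(2.91 + 23.9) = −18.4522.
Balance: K_A − x×(3.22 − 0.928) = K_B, so x = (K_A − K_B)/(3.22 − 0.928) = 4.1002/2.292 = 1.79 km.

1.79 km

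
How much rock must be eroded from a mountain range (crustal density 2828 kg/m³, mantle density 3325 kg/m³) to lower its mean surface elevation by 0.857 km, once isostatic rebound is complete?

5.73 km

Net drop Δ = e − u = e − e ρ_c/ρ_m = e (ρ_m − ρ_c)/ρ_m.
e = Δ ρ_m/(ρ_m − ρ_c) = 0.857 km × 3325/497 = 5.73 km.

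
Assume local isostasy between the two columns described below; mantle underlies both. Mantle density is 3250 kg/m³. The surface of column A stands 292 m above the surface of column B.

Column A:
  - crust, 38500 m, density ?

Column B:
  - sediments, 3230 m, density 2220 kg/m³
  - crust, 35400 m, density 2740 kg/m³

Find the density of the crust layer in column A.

Take the compensation level at the base of the deeper column (depth z_c below the surface of column A) and equate Σ ρ_i t_i down to z_c; mantle fills any gap and the z_c terms cancel.
Column A: 38500×ρ + (z_c − 38500)×3250
Column B: 292×0 + 3230×2220 + 35400×2740 + (z_c − 292 − 38630)×3250
The z_c×3250 term appears on both sides and cancels. Collect the known terms of each column as K = Σ(ρt)_known − 3250 × (depth of known layers): K_A = 0 − 3250×38500 = −125125000; K_B = 104166600 − 3250×(292 + 38630) = −22329900.
Balance: K_A + 38500×ρ = K_B, so ρ = (K_B − K_A)/38500 = 102795000/38500 = 2670 kg/m³.

2670 kg/m³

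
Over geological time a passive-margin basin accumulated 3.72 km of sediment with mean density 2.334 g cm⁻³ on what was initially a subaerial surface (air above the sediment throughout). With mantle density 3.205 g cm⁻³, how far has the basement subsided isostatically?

Subaerial load: s = t ρ_sed / ρ_m = 3.72 km × 2.334/3.205 = 2.71 km.

2.71 km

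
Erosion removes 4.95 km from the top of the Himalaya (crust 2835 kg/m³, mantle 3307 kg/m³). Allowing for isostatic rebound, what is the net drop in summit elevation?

0.707 km

Rebound u = e ρ_c/ρ_m = 4.95 km × 2835/3307 = 4.243 km.
Net surface drop = e − u = 4.95 km − 4.243 km = e (ρ_m − ρ_c)/ρ_m = 0.707 km.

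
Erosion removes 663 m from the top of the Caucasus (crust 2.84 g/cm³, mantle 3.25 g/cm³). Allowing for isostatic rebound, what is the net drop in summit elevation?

Rebound u = e ρ_c/ρ_m = 663 m × 2.84/3.25 = 579.4 m.
Net surface drop = e − u = 663 m − 579.4 m = e (ρ_m − ρ_c)/ρ_m = 83.6 m.

83.6 m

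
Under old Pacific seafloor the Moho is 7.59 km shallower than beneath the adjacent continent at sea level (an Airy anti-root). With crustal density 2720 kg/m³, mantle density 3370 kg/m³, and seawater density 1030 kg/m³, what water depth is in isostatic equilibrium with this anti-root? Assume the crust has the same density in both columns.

Replacing a thickness d of crust by seawater at the top must be balanced by replacing crust with mantle at the base: d (ρ_c − ρ_w) = a (ρ_m − ρ_c).
d = a (ρ_m − ρ_c)/(ρ_c − ρ_w) = 7.59 km × 650/1690 = 2.92 km.

2.92 km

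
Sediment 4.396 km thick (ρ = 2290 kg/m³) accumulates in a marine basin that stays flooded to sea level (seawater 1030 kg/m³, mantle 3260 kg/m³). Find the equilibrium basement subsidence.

Submarine loading: the sediment displaces seawater, and the subsidence is in turn flooded, so s (ρ_m − ρ_w) = t (ρ_sed − ρ_w).
s = 4.396 km × (2290 − 1030) / (3260 − 1030) = 2.48 km.

2.48 km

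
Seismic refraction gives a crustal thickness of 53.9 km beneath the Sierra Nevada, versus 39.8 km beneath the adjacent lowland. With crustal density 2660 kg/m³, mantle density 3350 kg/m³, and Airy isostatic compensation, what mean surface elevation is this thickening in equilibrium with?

Excess crust Δ = 53.9 km − 39.8 km = 14.1 km, split between elevation h and root r with h + r = Δ.
Airy balance ρ_c h = (ρ_m − ρ_c) r gives r = h ρ_c/(ρ_m − ρ_c), so h (1 + ρ_c/(ρ_m − ρ_c)) = Δ, i.e. h = Δ (ρ_m − ρ_c)/ρ_m.
h = 14.1 km × 690/3350 = 2.9 km.

2.9 km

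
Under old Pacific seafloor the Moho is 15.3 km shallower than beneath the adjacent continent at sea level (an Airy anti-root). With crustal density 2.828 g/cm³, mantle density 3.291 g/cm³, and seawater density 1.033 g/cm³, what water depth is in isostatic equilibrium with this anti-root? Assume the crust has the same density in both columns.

3.95 km

Replacing a thickness d of crust by seawater at the top must be balanced by replacing crust with mantle at the base: d (ρ_c − ρ_w) = a (ρ_m − ρ_c).
d = a (ρ_m − ρ_c)/(ρ_c − ρ_w) = 15.3 km × 0.463/1.795 = 3.95 km.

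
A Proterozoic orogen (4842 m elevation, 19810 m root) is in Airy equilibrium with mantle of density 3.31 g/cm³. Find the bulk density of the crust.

2.66 g/cm³

ρ_c h = (ρ_m − ρ_c) r → ρ_c (h + r) = ρ_m r → ρ_c = ρ_m r / (h + r).
ρ_c = 3.31 × 19810 m / (4842 m + 19810 m) = 2.66 g/cm³.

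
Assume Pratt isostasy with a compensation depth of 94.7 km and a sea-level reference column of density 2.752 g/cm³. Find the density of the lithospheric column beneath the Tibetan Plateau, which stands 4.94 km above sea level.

2.62 g/cm³

Pratt balance: ρ_ref D = ρ (D + h).
ρ = ρ_ref D/(D + h) = 2.752 × 94.7 km/(94.7 km + 4.94 km) = 2.62 g/cm³.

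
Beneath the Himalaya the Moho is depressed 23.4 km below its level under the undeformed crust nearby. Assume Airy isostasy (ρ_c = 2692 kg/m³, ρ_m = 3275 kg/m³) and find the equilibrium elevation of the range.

Balancing pressure at the compensation depth: ρ_c h = (ρ_m − ρ_c) r.
h = r (ρ_m − ρ_c) / ρ_c = 23.4 km × (3275 − 2692) / 2692 = 5.07 km.

5.07 km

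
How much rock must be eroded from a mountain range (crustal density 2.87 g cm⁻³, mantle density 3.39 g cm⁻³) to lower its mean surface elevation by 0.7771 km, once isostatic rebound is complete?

Net drop Δ = e − u = e − e ρ_c/ρ_m = e (ρ_m − ρ_c)/ρ_m.
e = Δ ρ_m/(ρ_m − ρ_c) = 0.7771 km × 3.39/0.52 = 5.07 km.

5.07 km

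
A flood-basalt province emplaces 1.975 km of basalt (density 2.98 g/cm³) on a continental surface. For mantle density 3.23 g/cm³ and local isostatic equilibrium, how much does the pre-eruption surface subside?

Subaerial loading: s = t ρ_load / ρ_m.
s = 1.975 km × 2.98/3.23 = 1.82 km.

1.82 km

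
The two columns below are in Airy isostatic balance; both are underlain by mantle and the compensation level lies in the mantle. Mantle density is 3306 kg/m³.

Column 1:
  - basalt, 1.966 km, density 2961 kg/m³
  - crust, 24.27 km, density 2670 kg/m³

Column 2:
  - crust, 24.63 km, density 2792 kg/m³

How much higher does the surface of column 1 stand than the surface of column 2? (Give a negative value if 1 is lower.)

1.04 km

For any compensation level in the mantle, the mantle terms cancel and isostasy reduces to e = (Σt_1 − Σt_2) − (Σ(ρt)_1 − Σ(ρt)_2) / ρ_m.
Σt_1 = 26.236 km; Σt_2 = 24.63 km; Σ(ρt)_1 = 70622.226; Σ(ρt)_2 = 68766.96 (in km·kg/m³).
e = (26.236 − 24.63) − (70622.226 − 68766.96) / 3306 = 1.04 km.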